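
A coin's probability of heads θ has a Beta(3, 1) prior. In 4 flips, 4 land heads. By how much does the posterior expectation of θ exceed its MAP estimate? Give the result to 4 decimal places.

-0.1250

Posterior: Beta(3+4, 1+0) = Beta(7, 1).
Since β = 1 ≤ 1 and α > 1, the Beta density is monotone increasing on [0,1]; the mode is at 1.
Mean = 7/(7+1) = 0.8750.
Difference = 0.8750 − 1.0000 = -0.1250.
The posterior is left-skewed, so the mode exceeds the mean.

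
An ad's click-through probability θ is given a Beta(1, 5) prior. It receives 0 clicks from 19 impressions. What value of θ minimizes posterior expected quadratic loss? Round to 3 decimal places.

0.040

Posterior: Beta(1+0, 5+19) = Beta(1, 24).
Since α = 1 ≤ 1 and β > 1, the Beta density is monotone decreasing on [0,1]; the mode is at 0.
Mean = 1/(1+24) = 0.040.
Quadratic loss ⇒ the optimal estimator is the posterior mean.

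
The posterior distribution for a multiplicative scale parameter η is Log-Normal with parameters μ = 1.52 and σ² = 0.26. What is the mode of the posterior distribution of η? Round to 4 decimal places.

3.5254

Mode = exp(μ − σ²) = exp(1.26) = 3.5254.
Mean = exp(μ + σ²/2) = exp(1.650) = 5.2070.
This is the posterior mode — the MAP estimate.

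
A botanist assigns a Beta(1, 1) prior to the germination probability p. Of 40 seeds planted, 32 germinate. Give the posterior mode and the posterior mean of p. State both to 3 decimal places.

MAP = 0.800, posterior mean = 0.786

Posterior: Beta(1+32, 1+8) = Beta(33, 9).
Mode = (33−1)/(33+9−2) = 32/40 = 0.800.
With a flat prior the MAP equals the MLE, 32/40.
Mean = 33/(33+9) = 33/42 = 0.786.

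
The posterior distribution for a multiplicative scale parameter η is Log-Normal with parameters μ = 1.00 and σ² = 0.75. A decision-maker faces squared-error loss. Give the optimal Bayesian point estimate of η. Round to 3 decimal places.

3.955

Mode = exp(μ − σ²) = exp(0.25) = 1.284.
Mean = exp(μ + σ²/2) = exp(1.375) = 3.955.
Squared-error loss ⇒ the optimal estimator is the posterior mean.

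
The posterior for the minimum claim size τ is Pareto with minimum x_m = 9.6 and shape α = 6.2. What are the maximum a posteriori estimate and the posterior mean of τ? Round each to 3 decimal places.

MAP = 9.600, posterior mean = 11.446

The Pareto density is strictly decreasing on [x_m, ∞), so the mode is x_m = 9.600.
Mean = α·x_m/(α−1) = 6.2·9.6/5.2 = 11.446.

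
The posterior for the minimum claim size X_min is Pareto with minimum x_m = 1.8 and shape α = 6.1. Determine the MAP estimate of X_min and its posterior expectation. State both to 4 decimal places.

The Pareto density is strictly decreasing on [x_m, ∞), so the mode is x_m = 1.8000.
Mean = α·x_m/(α−1) = 6.1·1.8/5.1 = 2.1529.
The posterior is right-skewed, so the mean exceeds the mode.

MAP = 1.8000; posterior mean = 2.1529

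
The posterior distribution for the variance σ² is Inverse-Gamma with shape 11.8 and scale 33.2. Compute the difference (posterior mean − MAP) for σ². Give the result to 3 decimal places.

0.480

Mode = β/(α+1) = 33.2/12.8 = 2.594.
Mean = β/(α−1) = 33.2/10.8 = 3.074.
Difference = 3.074 − 2.594 = 0.480.
Mean > mode: the posterior has a right tail.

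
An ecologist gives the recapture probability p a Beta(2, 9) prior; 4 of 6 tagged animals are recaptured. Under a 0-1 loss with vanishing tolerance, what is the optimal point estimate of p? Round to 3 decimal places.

Posterior: Beta(2+4, 9+2) = Beta(6, 11).
Mode = (6−1)/(6+11−2) = 5/15 = 0.333.
Mean = 6/(6+11) = 6/17 = 0.353.
This is the posterior mode — the MAP estimate.

0.333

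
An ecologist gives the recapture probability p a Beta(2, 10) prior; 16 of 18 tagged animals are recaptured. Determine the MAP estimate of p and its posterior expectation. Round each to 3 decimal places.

MAP = 0.607; posterior mean = 0.600

Posterior: Beta(2+16, 10+2) = Beta(18, 12).
Mode = (18−1)/(18+12−2) = 17/28 = 0.607.
Mean = 18/(18+12) = 18/30 = 0.600.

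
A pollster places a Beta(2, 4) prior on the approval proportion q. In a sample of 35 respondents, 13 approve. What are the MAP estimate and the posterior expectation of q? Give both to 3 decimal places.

Posterior: Beta(2+13, 4+22) = Beta(15, 26).
Mode = (15−1)/(15+26−2) = 14/39 = 0.359.
Mean = 15/(15+26) = 15/41 = 0.366.
The posterior is right-skewed, so the mean exceeds the mode.

MAP estimate = 0.359, posterior expectation = 0.366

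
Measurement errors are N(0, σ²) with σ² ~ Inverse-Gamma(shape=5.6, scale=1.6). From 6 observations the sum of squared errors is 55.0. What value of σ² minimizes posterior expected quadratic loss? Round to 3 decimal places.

Posterior: Inverse-Gamma(shape = 5.6+6/2 = 8.6, scale = 1.6+55.0/2 = 29.1).
Mode = β/(α+1) = 29.1/9.6 = 3.031.
Mean = β/(α−1) = 29.1/7.6 = 3.829.
Quadratic loss ⇒ the optimal estimator is the posterior mean.

3.829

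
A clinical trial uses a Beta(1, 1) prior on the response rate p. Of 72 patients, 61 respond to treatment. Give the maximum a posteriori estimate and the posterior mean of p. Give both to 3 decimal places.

Posterior: Beta(1+61, 1+11) = Beta(62, 12).
Mode = (62−1)/(62+12−2) = 61/72 = 0.847.
With a flat prior the MAP equals the MLE, 61/72.
Mean = 62/(62+12) = 62/74 = 0.838.

maximum a posteriori estimate = 0.847, posterior mean = 0.838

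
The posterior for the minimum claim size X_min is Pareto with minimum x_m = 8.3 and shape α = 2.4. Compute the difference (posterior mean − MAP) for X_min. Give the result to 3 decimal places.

5.929

The Pareto density is strictly decreasing on [x_m, ∞), so the mode is x_m = 8.300.
Mean = α·x_m/(α−1) = 2.4·8.3/1.4 = 14.229.
Difference = 14.229 − 8.300 = 5.929.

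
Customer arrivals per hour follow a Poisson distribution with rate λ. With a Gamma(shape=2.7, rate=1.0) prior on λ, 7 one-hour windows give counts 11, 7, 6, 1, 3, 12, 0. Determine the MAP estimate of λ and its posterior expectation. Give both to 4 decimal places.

Σ counts = 40. Posterior: Gamma(shape = 2.7+40 = 42.7, rate = 1.0+7 = 8.0).
Mode = (α−1)/β = 41.7/8.0 = 5.2125.
Mean = α/β = 42.7/8.0 = 5.3375.

MAP = 5.2125, posterior mean = 5.3375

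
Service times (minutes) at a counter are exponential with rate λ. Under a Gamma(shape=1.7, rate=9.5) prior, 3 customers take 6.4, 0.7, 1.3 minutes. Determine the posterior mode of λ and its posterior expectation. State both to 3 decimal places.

MAP: 0.207. Posterior mean: 0.263.

Σ times = 8.4. Posterior: Gamma(shape = 1.7+3 = 4.7, rate = 9.5+8.4 = 17.9).
Mode = (α−1)/β = 3.7/17.9 = 0.207.
Mean = α/β = 4.7/17.9 = 0.263.
Right-skewed posterior ⇒ mode < mean.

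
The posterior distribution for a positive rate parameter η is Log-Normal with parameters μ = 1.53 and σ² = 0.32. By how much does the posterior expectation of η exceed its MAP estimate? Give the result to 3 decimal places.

2.066

Mode = exp(μ − σ²) = exp(1.21) = 3.353.
Mean = exp(μ + σ²/2) = exp(1.690) = 5.419.
Difference = 5.419 − 3.353 = 2.066.
Right-skewed posterior ⇒ mode < mean.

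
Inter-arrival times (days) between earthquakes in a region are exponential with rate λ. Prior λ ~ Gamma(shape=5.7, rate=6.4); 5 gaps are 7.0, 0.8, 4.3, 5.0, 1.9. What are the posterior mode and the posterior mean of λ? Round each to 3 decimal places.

MAP: 0.382. Posterior mean: 0.421.

Σ times = 19.0. Posterior: Gamma(shape = 5.7+5 = 10.7, rate = 6.4+19.0 = 25.4).
Mode = (α−1)/β = 9.7/25.4 = 0.382.
Mean = α/β = 10.7/25.4 = 0.421.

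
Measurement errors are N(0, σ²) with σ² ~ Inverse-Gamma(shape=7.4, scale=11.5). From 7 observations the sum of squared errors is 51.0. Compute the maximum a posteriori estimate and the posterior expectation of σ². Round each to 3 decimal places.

MAP: 3.109. Posterior mean: 3.737.

Posterior: Inverse-Gamma(shape = 7.4+7/2 = 10.9, scale = 11.5+51.0/2 = 37.0).
Mode = β/(α+1) = 37.0/11.9 = 3.109.
Mean = β/(α−1) = 37.0/9.9 = 3.737.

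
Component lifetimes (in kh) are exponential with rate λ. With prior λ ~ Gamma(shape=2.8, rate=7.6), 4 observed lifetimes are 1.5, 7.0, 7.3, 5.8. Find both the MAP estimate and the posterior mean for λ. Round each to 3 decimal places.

Σ times = 21.6. Posterior: Gamma(shape = 2.8+4 = 6.8, rate = 7.6+21.6 = 29.2).
Mode = (α−1)/β = 5.8/29.2 = 0.199.
Mean = α/β = 6.8/29.2 = 0.233.
Mean > mode: the posterior has a right tail.

MAP estimate = 0.199, posterior mean = 0.233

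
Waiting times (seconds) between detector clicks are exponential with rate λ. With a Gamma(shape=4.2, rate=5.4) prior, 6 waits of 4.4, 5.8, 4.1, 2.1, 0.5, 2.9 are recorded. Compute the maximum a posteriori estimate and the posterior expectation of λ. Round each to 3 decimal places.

MAP = 0.365, posterior mean = 0.405

Σ times = 19.8. Posterior: Gamma(shape = 4.2+6 = 10.2, rate = 5.4+19.8 = 25.2).
Mode = (α−1)/β = 9.2/25.2 = 0.365.
Mean = α/β = 10.2/25.2 = 0.405.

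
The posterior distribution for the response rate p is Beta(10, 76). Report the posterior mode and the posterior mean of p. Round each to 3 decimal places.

MAP: 0.107. Posterior mean: 0.116.

Mode = (10−1)/(10+76−2) = 9/84 = 0.107.
Mean = 10/(10+76) = 10/86 = 0.116.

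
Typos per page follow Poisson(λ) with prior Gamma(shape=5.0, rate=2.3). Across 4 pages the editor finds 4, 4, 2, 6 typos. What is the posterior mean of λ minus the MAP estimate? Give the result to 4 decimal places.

0.1587

Σ counts = 16. Posterior: Gamma(shape = 5.0+16 = 21.0, rate = 2.3+4 = 6.3).
Mode = (α−1)/β = 20.0/6.3 = 3.1746.
Mean = α/β = 21.0/6.3 = 3.3333.
Difference = 3.3333 − 3.1746 = 0.1587.
The mean is pulled above the mode by the posterior's right skew.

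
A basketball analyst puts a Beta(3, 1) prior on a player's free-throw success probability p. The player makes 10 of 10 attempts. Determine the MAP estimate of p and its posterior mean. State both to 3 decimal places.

Posterior: Beta(3+10, 1+0) = Beta(13, 1).
Since β = 1 ≤ 1 and α > 1, the Beta density is monotone increasing on [0,1]; the mode is at 1.
Mean = 13/(13+1) = 0.929.
The posterior is left-skewed, so the mode exceeds the mean.

MAP estimate = 1.000, posterior mean = 0.929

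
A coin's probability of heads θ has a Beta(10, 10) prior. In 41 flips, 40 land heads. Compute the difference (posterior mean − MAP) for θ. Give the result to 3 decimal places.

-0.011

Posterior: Beta(10+40, 10+1) = Beta(50, 11).
Mode = (50−1)/(50+11−2) = 49/59 = 0.831.
Mean = 50/(50+11) = 50/61 = 0.820.
Difference = 0.820 − 0.831 = -0.011.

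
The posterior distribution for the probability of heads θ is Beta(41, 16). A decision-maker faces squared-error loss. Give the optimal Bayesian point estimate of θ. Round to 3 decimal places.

Mode = (41−1)/(41+16−2) = 40/55 = 0.727.
Mean = 41/(41+16) = 41/57 = 0.719.
Squared-error loss ⇒ the optimal estimator is the posterior mean.

0.719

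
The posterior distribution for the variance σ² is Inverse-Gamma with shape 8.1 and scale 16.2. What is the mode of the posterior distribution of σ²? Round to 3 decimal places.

Mode = β/(α+1) = 16.2/9.1 = 1.780.
Mean = β/(α−1) = 16.2/7.1 = 2.282.
This is the posterior mode — the MAP estimate.

1.780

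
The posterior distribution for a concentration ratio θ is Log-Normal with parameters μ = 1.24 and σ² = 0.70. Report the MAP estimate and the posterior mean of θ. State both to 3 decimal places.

Mode = exp(μ − σ²) = exp(0.54) = 1.716.
Mean = exp(μ + σ²/2) = exp(1.590) = 4.904.
Mean > mode: the posterior has a right tail.

MAP estimate = 1.716, posterior mean = 4.904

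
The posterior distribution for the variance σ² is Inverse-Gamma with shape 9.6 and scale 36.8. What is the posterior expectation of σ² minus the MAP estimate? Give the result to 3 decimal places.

0.807

Mode = β/(α+1) = 36.8/10.6 = 3.472.
Mean = β/(α−1) = 36.8/8.6 = 4.279.
Difference = 4.279 − 3.472 = 0.807.
Mean > mode: the posterior has a right tail.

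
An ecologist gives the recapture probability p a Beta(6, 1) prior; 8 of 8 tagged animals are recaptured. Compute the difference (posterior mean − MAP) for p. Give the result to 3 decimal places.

Posterior: Beta(6+8, 1+0) = Beta(14, 1).
Since β = 1 ≤ 1 and α > 1, the Beta density is monotone increasing on [0,1]; the mode is at 1.
Mean = 14/(14+1) = 0.933.
Difference = 0.933 − 1.000 = -0.067.

-0.067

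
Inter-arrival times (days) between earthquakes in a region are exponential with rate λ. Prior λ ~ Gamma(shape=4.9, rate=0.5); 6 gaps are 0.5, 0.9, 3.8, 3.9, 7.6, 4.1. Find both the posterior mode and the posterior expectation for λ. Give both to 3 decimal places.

λ_MAP = 0.465, E[λ|data] = 0.512

Σ times = 20.8. Posterior: Gamma(shape = 4.9+6 = 10.9, rate = 0.5+20.8 = 21.3).
Mode = (α−1)/β = 9.9/21.3 = 0.465.
Mean = α/β = 10.9/21.3 = 0.512.
The mean is pulled above the mode by the posterior's right skew.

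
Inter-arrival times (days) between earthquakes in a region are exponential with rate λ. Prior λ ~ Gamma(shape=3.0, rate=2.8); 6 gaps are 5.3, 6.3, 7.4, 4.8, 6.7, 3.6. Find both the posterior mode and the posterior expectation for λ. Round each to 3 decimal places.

Σ times = 34.1. Posterior: Gamma(shape = 3.0+6 = 9.0, rate = 2.8+34.1 = 36.9).
Mode = (α−1)/β = 8.0/36.9 = 0.217.
Mean = α/β = 9.0/36.9 = 0.244.
Mean > mode: the posterior has a right tail.

λ_MAP = 0.217, E[λ|data] = 0.244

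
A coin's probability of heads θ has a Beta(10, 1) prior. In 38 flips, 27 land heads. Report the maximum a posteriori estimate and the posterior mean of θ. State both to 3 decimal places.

MAP = 0.766, posterior mean = 0.755

Posterior: Beta(10+27, 1+11) = Beta(37, 12).
Mode = (37−1)/(37+12−2) = 36/47 = 0.766.
Mean = 37/(37+12) = 37/49 = 0.755.
Left-skewed posterior ⇒ mean < mode.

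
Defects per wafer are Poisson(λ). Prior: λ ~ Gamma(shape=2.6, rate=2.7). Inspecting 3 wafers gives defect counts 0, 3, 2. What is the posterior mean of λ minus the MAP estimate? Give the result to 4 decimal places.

Σ counts = 5. Posterior: Gamma(shape = 2.6+5 = 7.6, rate = 2.7+3 = 5.7).
Mode = (α−1)/β = 6.6/5.7 = 1.1579.
Mean = α/β = 7.6/5.7 = 1.3333.
Difference = 1.3333 − 1.1579 = 0.1754.
Right-skewed posterior ⇒ mode < mean.

0.1754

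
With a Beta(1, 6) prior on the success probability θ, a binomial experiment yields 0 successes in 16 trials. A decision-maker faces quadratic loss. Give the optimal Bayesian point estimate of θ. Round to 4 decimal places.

Posterior: Beta(1+0, 6+16) = Beta(1, 22).
Since α = 1 ≤ 1 and β > 1, the Beta density is monotone decreasing on [0,1]; the mode is at 0.
Mean = 1/(1+22) = 0.0435.
Quadratic loss ⇒ the optimal estimator is the posterior mean.

0.0435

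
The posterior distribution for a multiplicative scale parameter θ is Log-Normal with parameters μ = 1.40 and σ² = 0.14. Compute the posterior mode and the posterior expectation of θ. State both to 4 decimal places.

θ_MAP = 3.5254, E[θ|data] = 4.3492

Mode = exp(μ − σ²) = exp(1.26) = 3.5254.
Mean = exp(μ + σ²/2) = exp(1.470) = 4.3492.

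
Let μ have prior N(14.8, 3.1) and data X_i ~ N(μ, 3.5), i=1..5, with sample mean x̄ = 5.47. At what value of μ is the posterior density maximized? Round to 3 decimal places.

Posterior for μ is Normal. Precision-weighted mean: (1/3.1·14.8 + 5/3.5·5.47) / (1/3.1 + 5/3.5) = 7.189.
A Normal posterior is symmetric, so mode = mean.
This is the posterior mode — the MAP estimate.

7.189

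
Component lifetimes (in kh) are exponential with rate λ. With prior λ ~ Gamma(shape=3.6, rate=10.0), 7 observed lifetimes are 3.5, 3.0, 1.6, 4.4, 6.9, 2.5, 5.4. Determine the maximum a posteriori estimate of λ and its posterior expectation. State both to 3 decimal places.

MAP: 0.257. Posterior mean: 0.284.

Σ times = 27.3. Posterior: Gamma(shape = 3.6+7 = 10.6, rate = 10.0+27.3 = 37.3).
Mode = (α−1)/β = 9.6/37.3 = 0.257.
Mean = α/β = 10.6/37.3 = 0.284.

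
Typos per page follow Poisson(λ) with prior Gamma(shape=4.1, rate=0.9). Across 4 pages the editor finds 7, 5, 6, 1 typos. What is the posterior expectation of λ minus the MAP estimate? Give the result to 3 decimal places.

0.204

Σ counts = 19. Posterior: Gamma(shape = 4.1+19 = 23.1, rate = 0.9+4 = 4.9).
Mode = (α−1)/β = 22.1/4.9 = 4.510.
Mean = α/β = 23.1/4.9 = 4.714.
Difference = 4.714 − 4.510 = 0.204.
Mean > mode: the posterior has a right tail.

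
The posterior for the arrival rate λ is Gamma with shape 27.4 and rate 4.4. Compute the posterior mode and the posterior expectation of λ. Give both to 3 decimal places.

Mode = (α−1)/β = 26.4/4.4 = 6.000.
Mean = α/β = 27.4/4.4 = 6.227.
Right-skewed posterior ⇒ mode < mean.

λ_MAP = 6.000, E[λ|data] = 6.227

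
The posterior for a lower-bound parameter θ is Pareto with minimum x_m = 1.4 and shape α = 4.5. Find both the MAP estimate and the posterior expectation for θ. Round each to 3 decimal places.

The Pareto density is strictly decreasing on [x_m, ∞), so the mode is x_m = 1.400.
Mean = α·x_m/(α−1) = 4.5·1.4/3.5 = 1.800.
Mean > mode: the posterior has a right tail.

MAP = 1.400; posterior mean = 1.800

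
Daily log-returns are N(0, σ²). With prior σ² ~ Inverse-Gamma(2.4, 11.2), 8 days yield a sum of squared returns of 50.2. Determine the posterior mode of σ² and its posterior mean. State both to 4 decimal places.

Posterior: Inverse-Gamma(shape = 2.4+8/2 = 6.4, scale = 11.2+50.2/2 = 36.3).
Mode = β/(α+1) = 36.3/7.4 = 4.9054.
Mean = β/(α−1) = 36.3/5.4 = 6.7222.

σ²_MAP = 4.9054, E[σ²|data] = 6.7222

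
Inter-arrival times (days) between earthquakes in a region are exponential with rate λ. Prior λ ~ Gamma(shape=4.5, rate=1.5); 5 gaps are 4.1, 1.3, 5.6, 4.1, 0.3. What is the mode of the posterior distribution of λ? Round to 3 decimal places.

0.503

Σ times = 15.4. Posterior: Gamma(shape = 4.5+5 = 9.5, rate = 1.5+15.4 = 16.9).
Mode = (α−1)/β = 8.5/16.9 = 0.503.
Mean = α/β = 9.5/16.9 = 0.562.
This is the posterior mode — the MAP estimate.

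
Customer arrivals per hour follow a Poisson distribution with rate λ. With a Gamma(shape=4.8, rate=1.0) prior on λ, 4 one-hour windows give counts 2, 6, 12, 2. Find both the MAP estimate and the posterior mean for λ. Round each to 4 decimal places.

Σ counts = 22. Posterior: Gamma(shape = 4.8+22 = 26.8, rate = 1.0+4 = 5.0).
Mode = (α−1)/β = 25.8/5.0 = 5.1600.
Mean = α/β = 26.8/5.0 = 5.3600.

MAP = 5.1600, posterior mean = 5.3600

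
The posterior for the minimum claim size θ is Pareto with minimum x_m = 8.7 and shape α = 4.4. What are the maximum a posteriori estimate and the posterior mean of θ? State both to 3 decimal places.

The Pareto density is strictly decreasing on [x_m, ∞), so the mode is x_m = 8.700.
Mean = α·x_m/(α−1) = 4.4·8.7/3.4 = 11.259.
Right-skewed posterior ⇒ mode < mean.

θ_MAP = 8.700, E[θ|data] = 11.259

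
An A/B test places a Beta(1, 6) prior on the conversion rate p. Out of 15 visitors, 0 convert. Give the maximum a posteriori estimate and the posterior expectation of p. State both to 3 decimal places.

Posterior: Beta(1+0, 6+15) = Beta(1, 21).
Since α = 1 ≤ 1 and β > 1, the Beta density is monotone decreasing on [0,1]; the mode is at 0.
Mean = 1/(1+21) = 0.045.
The posterior is right-skewed, so the mean exceeds the mode.

maximum a posteriori estimate = 0.000, posterior expectation = 0.045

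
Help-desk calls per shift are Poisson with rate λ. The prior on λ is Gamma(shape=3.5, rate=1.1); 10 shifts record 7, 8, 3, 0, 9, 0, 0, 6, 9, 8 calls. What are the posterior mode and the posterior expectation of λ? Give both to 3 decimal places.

Σ counts = 50. Posterior: Gamma(shape = 3.5+50 = 53.5, rate = 1.1+10 = 11.1).
Mode = (α−1)/β = 52.5/11.1 = 4.730.
Mean = α/β = 53.5/11.1 = 4.820.

MAP = 4.730, posterior mean = 4.820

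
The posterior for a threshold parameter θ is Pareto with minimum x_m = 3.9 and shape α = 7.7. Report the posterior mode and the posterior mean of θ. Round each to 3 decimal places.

The Pareto density is strictly decreasing on [x_m, ∞), so the mode is x_m = 3.900.
Mean = α·x_m/(α−1) = 7.7·3.9/6.7 = 4.482.

MAP: 3.900. Posterior mean: 4.482.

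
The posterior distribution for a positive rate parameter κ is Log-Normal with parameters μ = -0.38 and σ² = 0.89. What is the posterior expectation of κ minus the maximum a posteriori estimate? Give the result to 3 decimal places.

Mode = exp(μ − σ²) = exp(-1.27) = 0.281.
Mean = exp(μ + σ²/2) = exp(0.065) = 1.067.
Difference = 1.067 − 0.281 = 0.786.
Mean > mode: the posterior has a right tail.

0.786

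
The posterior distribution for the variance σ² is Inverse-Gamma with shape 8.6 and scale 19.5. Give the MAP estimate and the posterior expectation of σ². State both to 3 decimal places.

Mode = β/(α+1) = 19.5/9.6 = 2.031.
Mean = β/(α−1) = 19.5/7.6 = 2.566.
Right-skewed posterior ⇒ mode < mean.

MAP: 2.031. Posterior mean: 2.566.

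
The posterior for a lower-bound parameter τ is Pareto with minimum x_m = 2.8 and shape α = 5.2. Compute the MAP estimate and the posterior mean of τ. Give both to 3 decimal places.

The Pareto density is strictly decreasing on [x_m, ∞), so the mode is x_m = 2.800.
Mean = α·x_m/(α−1) = 5.2·2.8/4.2 = 3.467.

MAP = 2.800; posterior mean = 3.467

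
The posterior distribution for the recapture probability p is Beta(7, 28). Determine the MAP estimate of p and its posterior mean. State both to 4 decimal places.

MAP = 0.1818; posterior mean = 0.2000

Mode = (7−1)/(7+28−2) = 6/33 = 0.1818.
Mean = 7/(7+28) = 7/35 = 0.2000.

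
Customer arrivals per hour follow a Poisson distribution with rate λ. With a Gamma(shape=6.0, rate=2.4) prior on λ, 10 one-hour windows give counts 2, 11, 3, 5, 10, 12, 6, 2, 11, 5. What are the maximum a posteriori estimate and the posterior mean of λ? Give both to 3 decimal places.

Σ counts = 67. Posterior: Gamma(shape = 6.0+67 = 73.0, rate = 2.4+10 = 12.4).
Mode = (α−1)/β = 72.0/12.4 = 5.806.
Mean = α/β = 73.0/12.4 = 5.887.

λ_MAP = 5.806, E[λ|data] = 5.887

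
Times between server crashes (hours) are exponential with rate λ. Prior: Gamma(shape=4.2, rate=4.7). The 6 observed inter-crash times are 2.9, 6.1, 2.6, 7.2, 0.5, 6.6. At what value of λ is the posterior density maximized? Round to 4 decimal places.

Σ times = 25.9. Posterior: Gamma(shape = 4.2+6 = 10.2, rate = 4.7+25.9 = 30.6).
Mode = (α−1)/β = 9.2/30.6 = 0.3007.
Mean = α/β = 10.2/30.6 = 0.3333.
This is the posterior mode — the MAP estimate.

0.3007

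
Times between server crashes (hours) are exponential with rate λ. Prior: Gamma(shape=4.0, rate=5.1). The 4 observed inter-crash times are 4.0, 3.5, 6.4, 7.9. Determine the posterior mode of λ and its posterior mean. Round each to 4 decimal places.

MAP = 0.2602, posterior mean = 0.2974

Σ times = 21.8. Posterior: Gamma(shape = 4.0+4 = 8.0, rate = 5.1+21.8 = 26.9).
Mode = (α−1)/β = 7.0/26.9 = 0.2602.
Mean = α/β = 8.0/26.9 = 0.2974.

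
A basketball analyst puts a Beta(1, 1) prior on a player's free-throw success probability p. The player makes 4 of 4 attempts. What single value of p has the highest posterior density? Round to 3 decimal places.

1.000

Posterior: Beta(1+4, 1+0) = Beta(5, 1).
Since β = 1 ≤ 1 and α > 1, the Beta density is monotone increasing on [0,1]; the mode is at 1.
Mean = 5/(5+1) = 0.833.
This is the posterior mode — the MAP estimate.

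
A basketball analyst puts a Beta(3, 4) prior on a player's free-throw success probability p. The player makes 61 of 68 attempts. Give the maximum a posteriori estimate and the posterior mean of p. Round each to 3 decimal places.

Posterior: Beta(3+61, 4+7) = Beta(64, 11).
Mode = (64−1)/(64+11−2) = 63/73 = 0.863.
Mean = 64/(64+11) = 64/75 = 0.853.
Left-skewed posterior ⇒ mean < mode.

MAP: 0.863. Posterior mean: 0.853.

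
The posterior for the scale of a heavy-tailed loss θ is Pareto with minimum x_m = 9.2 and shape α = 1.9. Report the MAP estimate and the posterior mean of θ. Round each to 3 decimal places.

MAP = 9.200, posterior mean = 19.422

The Pareto density is strictly decreasing on [x_m, ∞), so the mode is x_m = 9.200.
Mean = α·x_m/(α−1) = 1.9·9.2/0.9 = 19.422.
Mean > mode: the posterior has a right tail.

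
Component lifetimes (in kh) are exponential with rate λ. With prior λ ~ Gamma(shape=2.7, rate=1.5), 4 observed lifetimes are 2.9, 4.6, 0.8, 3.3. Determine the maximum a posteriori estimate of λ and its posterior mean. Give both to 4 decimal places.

MAP: 0.4351. Posterior mean: 0.5115.

Σ times = 11.6. Posterior: Gamma(shape = 2.7+4 = 6.7, rate = 1.5+11.6 = 13.1).
Mode = (α−1)/β = 5.7/13.1 = 0.4351.
Mean = α/β = 6.7/13.1 = 0.5115.
The mean is pulled above the mode by the posterior's right skew.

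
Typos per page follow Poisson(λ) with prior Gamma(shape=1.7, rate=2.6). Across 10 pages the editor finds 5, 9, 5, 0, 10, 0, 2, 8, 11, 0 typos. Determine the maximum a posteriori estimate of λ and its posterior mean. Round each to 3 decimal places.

Σ counts = 50. Posterior: Gamma(shape = 1.7+50 = 51.7, rate = 2.6+10 = 12.6).
Mode = (α−1)/β = 50.7/12.6 = 4.024.
Mean = α/β = 51.7/12.6 = 4.103.
Right-skewed posterior ⇒ mode < mean.

MAP = 4.024, posterior mean = 4.103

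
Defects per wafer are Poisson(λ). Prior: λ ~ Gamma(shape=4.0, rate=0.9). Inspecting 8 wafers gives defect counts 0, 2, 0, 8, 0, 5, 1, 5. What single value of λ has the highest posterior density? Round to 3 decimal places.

2.697

Σ counts = 21. Posterior: Gamma(shape = 4.0+21 = 25.0, rate = 0.9+8 = 8.9).
Mode = (α−1)/β = 24.0/8.9 = 2.697.
Mean = α/β = 25.0/8.9 = 2.809.
This is the posterior mode — the MAP estimate.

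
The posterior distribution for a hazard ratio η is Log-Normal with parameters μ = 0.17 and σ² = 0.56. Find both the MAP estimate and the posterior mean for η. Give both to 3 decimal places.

Mode = exp(μ − σ²) = exp(-0.39) = 0.677.
Mean = exp(μ + σ²/2) = exp(0.450) = 1.568.

MAP estimate = 0.677, posterior mean = 1.568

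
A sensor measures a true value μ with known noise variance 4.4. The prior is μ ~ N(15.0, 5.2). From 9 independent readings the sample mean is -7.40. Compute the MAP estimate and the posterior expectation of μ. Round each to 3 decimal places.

MAP = -5.475, posterior mean = -5.475

Posterior for μ is Normal. Precision-weighted mean: (1/5.2·15.0 + 9/4.4·-7.40) / (1/5.2 + 9/4.4) = -5.475.
A Normal posterior is symmetric, so mode = mean.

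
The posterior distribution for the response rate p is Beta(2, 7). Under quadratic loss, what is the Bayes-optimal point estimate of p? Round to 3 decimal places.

0.222

Mode = (2−1)/(2+7−2) = 1/7 = 0.143.
Mean = 2/(2+7) = 2/9 = 0.222.
Quadratic loss ⇒ the optimal estimator is the posterior mean.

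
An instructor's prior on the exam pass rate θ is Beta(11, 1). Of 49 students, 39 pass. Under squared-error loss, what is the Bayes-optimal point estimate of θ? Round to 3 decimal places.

Posterior: Beta(11+39, 1+10) = Beta(50, 11).
Mode = (50−1)/(50+11−2) = 49/59 = 0.831.
Mean = 50/(50+11) = 50/61 = 0.820.
Squared-error loss ⇒ the optimal estimator is the posterior mean.

0.820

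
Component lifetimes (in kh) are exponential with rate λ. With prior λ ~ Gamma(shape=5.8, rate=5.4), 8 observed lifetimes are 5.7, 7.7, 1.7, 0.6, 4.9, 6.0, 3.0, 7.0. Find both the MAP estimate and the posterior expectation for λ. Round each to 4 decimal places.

MAP = 0.3048, posterior mean = 0.3286

Σ times = 36.6. Posterior: Gamma(shape = 5.8+8 = 13.8, rate = 5.4+36.6 = 42.0).
Mode = (α−1)/β = 12.8/42.0 = 0.3048.
Mean = α/β = 13.8/42.0 = 0.3286.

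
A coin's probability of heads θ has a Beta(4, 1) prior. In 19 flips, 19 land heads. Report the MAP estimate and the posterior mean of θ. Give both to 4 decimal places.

MAP = 1.0000; posterior mean = 0.9583

Posterior: Beta(4+19, 1+0) = Beta(23, 1).
Since β = 1 ≤ 1 and α > 1, the Beta density is monotone increasing on [0,1]; the mode is at 1.
Mean = 23/(23+1) = 0.9583.
Mode > mean: the posterior has a left tail.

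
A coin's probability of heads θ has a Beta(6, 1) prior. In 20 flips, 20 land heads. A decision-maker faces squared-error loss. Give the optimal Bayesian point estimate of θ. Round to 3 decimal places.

Posterior: Beta(6+20, 1+0) = Beta(26, 1).
Since β = 1 ≤ 1 and α > 1, the Beta density is monotone increasing on [0,1]; the mode is at 1.
Mean = 26/(26+1) = 0.963.
Squared-error loss ⇒ the optimal estimator is the posterior mean.

0.963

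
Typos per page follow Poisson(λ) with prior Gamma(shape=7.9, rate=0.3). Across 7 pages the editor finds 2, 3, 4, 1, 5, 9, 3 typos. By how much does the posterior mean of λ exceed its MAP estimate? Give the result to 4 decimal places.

0.1370

Σ counts = 27. Posterior: Gamma(shape = 7.9+27 = 34.9, rate = 0.3+7 = 7.3).
Mode = (α−1)/β = 33.9/7.3 = 4.6438.
Mean = α/β = 34.9/7.3 = 4.7808.
Difference = 4.7808 − 4.6438 = 0.1370.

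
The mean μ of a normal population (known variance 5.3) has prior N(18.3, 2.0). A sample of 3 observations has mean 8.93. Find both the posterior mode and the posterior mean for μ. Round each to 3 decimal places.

MAP: 13.325. Posterior mean: 13.325.

Posterior for μ is Normal. Precision-weighted mean: (1/2.0·18.3 + 3/5.3·8.93) / (1/2.0 + 3/5.3) = 13.325.
A Normal posterior is symmetric, so mode = mean.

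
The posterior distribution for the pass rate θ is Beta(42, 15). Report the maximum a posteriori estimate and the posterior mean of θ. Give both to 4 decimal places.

MAP = 0.7455, posterior mean = 0.7368

Mode = (42−1)/(42+15−2) = 41/55 = 0.7455.
Mean = 42/(42+15) = 42/57 = 0.7368.
Mode > mean: the posterior has a left tail.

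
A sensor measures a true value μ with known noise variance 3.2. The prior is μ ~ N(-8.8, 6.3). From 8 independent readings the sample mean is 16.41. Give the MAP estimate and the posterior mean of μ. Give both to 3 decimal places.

Posterior for μ is Normal. Precision-weighted mean: (1/6.3·-8.8 + 8/3.2·16.41) / (1/6.3 + 8/3.2) = 14.905.
A Normal posterior is symmetric, so mode = mean.

μ_MAP = 14.905, E[μ|data] = 14.905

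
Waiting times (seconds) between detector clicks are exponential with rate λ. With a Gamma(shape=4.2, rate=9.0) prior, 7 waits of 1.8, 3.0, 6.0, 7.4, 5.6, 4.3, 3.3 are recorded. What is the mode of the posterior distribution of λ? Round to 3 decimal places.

Σ times = 31.4. Posterior: Gamma(shape = 4.2+7 = 11.2, rate = 9.0+31.4 = 40.4).
Mode = (α−1)/β = 10.2/40.4 = 0.252.
Mean = α/β = 11.2/40.4 = 0.277.
This is the posterior mode — the MAP estimate.

0.252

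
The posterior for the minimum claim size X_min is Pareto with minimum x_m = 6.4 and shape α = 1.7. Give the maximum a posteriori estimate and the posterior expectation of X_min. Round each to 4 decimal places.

MAP: 6.4000. Posterior mean: 15.5429.

The Pareto density is strictly decreasing on [x_m, ∞), so the mode is x_m = 6.4000.
Mean = α·x_m/(α−1) = 1.7·6.4/0.7 = 15.5429.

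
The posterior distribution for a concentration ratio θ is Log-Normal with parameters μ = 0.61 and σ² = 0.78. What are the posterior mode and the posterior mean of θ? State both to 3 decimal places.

MAP = 0.844, posterior mean = 2.718

Mode = exp(μ − σ²) = exp(-0.17) = 0.844.
Mean = exp(μ + σ²/2) = exp(1.000) = 2.718.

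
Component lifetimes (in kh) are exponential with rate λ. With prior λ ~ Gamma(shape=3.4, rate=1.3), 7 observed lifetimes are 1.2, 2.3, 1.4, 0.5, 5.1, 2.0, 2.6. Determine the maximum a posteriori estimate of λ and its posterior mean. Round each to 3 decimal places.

Σ times = 15.1. Posterior: Gamma(shape = 3.4+7 = 10.4, rate = 1.3+15.1 = 16.4).
Mode = (α−1)/β = 9.4/16.4 = 0.573.
Mean = α/β = 10.4/16.4 = 0.634.

maximum a posteriori estimate = 0.573, posterior mean = 0.634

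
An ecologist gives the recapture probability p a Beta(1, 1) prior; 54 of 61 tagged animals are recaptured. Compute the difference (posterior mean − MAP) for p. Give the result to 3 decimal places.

Posterior: Beta(1+54, 1+7) = Beta(55, 8).
Mode = (55−1)/(55+8−2) = 54/61 = 0.885.
Mean = 55/(55+8) = 55/63 = 0.873.
Difference = 0.873 − 0.885 = -0.012.
The mean is pulled below the mode by the posterior's left skew.

-0.012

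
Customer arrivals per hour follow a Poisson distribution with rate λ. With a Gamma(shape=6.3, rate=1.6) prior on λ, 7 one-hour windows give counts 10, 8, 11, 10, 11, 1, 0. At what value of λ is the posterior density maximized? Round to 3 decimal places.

Σ counts = 51. Posterior: Gamma(shape = 6.3+51 = 57.3, rate = 1.6+7 = 8.6).
Mode = (α−1)/β = 56.3/8.6 = 6.547.
Mean = α/β = 57.3/8.6 = 6.663.
This is the posterior mode — the MAP estimate.

6.547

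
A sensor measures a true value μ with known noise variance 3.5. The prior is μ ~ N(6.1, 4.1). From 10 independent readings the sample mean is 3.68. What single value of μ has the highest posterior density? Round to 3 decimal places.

Posterior for μ is Normal. Precision-weighted mean: (1/4.1·6.1 + 10/3.5·3.68) / (1/4.1 + 10/3.5) = 3.870.
A Normal posterior is symmetric, so mode = mean.
This is the posterior mode — the MAP estimate.

3.870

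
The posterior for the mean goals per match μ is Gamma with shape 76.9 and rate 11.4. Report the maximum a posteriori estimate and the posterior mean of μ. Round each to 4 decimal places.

MAP = 6.6579; posterior mean = 6.7456

Mode = (α−1)/β = 75.9/11.4 = 6.6579.
Mean = α/β = 76.9/11.4 = 6.7456.
Right-skewed posterior ⇒ mode < mean.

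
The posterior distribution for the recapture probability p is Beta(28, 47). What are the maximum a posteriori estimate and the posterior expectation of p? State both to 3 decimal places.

MAP: 0.370. Posterior mean: 0.373.

Mode = (28−1)/(28+47−2) = 27/73 = 0.370.
Mean = 28/(28+47) = 28/75 = 0.373.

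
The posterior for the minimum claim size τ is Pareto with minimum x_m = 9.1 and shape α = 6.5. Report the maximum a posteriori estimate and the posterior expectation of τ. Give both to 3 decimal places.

maximum a posteriori estimate = 9.100, posterior expectation = 10.755

The Pareto density is strictly decreasing on [x_m, ∞), so the mode is x_m = 9.100.
Mean = α·x_m/(α−1) = 6.5·9.1/5.5 = 10.755.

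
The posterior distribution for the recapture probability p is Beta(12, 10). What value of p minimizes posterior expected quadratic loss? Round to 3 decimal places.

Mode = (12−1)/(12+10−2) = 11/20 = 0.550.
Mean = 12/(12+10) = 12/22 = 0.545.
Quadratic loss ⇒ the optimal estimator is the posterior mean.

0.545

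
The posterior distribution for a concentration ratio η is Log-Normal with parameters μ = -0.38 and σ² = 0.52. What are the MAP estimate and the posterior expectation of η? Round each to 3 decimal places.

MAP = 0.407, posterior mean = 0.887

Mode = exp(μ − σ²) = exp(-0.90) = 0.407.
Mean = exp(μ + σ²/2) = exp(-0.120) = 0.887.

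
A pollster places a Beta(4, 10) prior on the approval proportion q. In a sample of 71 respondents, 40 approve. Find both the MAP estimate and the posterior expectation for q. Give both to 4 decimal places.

Posterior: Beta(4+40, 10+31) = Beta(44, 41).
Mode = (44−1)/(44+41−2) = 43/83 = 0.5181.
Mean = 44/(44+41) = 44/85 = 0.5176.

MAP estimate = 0.5181, posterior expectation = 0.5176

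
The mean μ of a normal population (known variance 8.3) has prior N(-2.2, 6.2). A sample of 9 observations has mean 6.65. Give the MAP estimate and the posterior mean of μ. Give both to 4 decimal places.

MAP estimate = 5.5041, posterior mean = 5.5041

Posterior for μ is Normal. Precision-weighted mean: (1/6.2·-2.2 + 9/8.3·6.65) / (1/6.2 + 9/8.3) = 5.5041.
A Normal posterior is symmetric, so mode = mean.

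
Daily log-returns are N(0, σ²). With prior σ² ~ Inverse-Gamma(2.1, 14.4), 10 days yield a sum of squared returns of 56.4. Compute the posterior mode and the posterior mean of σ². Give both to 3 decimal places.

σ²_MAP = 5.259, E[σ²|data] = 6.984

Posterior: Inverse-Gamma(shape = 2.1+10/2 = 7.1, scale = 14.4+56.4/2 = 42.6).
Mode = β/(α+1) = 42.6/8.1 = 5.259.
Mean = β/(α−1) = 42.6/6.1 = 6.984.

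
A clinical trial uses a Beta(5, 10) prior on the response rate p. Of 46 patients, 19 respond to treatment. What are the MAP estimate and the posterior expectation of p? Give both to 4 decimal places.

Posterior: Beta(5+19, 10+27) = Beta(24, 37).
Mode = (24−1)/(24+37−2) = 23/59 = 0.3898.
Mean = 24/(24+37) = 24/61 = 0.3934.
The posterior is right-skewed, so the mean exceeds the mode.

MAP = 0.3898, posterior mean = 0.3934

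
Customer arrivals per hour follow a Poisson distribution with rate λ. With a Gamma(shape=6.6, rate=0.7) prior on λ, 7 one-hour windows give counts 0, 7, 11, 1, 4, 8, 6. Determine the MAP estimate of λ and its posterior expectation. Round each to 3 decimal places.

MAP: 5.532. Posterior mean: 5.662.

Σ counts = 37. Posterior: Gamma(shape = 6.6+37 = 43.6, rate = 0.7+7 = 7.7).
Mode = (α−1)/β = 42.6/7.7 = 5.532.
Mean = α/β = 43.6/7.7 = 5.662.
The mean is pulled above the mode by the posterior's right skew.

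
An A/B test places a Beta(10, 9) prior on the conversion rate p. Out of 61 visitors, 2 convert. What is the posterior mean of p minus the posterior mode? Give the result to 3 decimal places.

Posterior: Beta(10+2, 9+59) = Beta(12, 68).
Mode = (12−1)/(12+68−2) = 11/78 = 0.141.
Mean = 12/(12+68) = 12/80 = 0.150.
Difference = 0.150 − 0.141 = 0.009.

0.009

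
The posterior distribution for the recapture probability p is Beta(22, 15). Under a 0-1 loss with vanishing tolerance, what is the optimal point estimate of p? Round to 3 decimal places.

0.600

Mode = (22−1)/(22+15−2) = 21/35 = 0.600.
Mean = 22/(22+15) = 22/37 = 0.595.
This is the posterior mode — the MAP estimate.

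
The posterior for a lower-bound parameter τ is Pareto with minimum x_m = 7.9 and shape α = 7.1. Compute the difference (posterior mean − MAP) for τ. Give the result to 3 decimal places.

1.295

The Pareto density is strictly decreasing on [x_m, ∞), so the mode is x_m = 7.900.
Mean = α·x_m/(α−1) = 7.1·7.9/6.1 = 9.195.
Difference = 9.195 − 7.900 = 1.295.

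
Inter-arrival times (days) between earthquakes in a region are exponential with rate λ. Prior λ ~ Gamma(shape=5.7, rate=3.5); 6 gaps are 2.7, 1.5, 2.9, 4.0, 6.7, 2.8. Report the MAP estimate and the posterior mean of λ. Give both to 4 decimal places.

MAP: 0.4440. Posterior mean: 0.4855.

Σ times = 20.6. Posterior: Gamma(shape = 5.7+6 = 11.7, rate = 3.5+20.6 = 24.1).
Mode = (α−1)/β = 10.7/24.1 = 0.4440.
Mean = α/β = 11.7/24.1 = 0.4855.
The mean is pulled above the mode by the posterior's right skew.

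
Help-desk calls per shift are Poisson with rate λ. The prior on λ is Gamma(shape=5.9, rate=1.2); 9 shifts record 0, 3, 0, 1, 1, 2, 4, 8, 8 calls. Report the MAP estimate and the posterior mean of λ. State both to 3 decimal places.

λ_MAP = 3.127, E[λ|data] = 3.225

Σ counts = 27. Posterior: Gamma(shape = 5.9+27 = 32.9, rate = 1.2+9 = 10.2).
Mode = (α−1)/β = 31.9/10.2 = 3.127.
Mean = α/β = 32.9/10.2 = 3.225.
Mean > mode: the posterior has a right tail.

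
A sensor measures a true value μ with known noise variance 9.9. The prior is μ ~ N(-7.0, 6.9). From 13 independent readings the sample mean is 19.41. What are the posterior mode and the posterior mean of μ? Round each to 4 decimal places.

Posterior for μ is Normal. Precision-weighted mean: (1/6.9·-7.0 + 13/9.9·19.41) / (1/6.9 + 13/9.9) = 16.7849.
A Normal posterior is symmetric, so mode = mean.

MAP = 16.7849; posterior mean = 16.7849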